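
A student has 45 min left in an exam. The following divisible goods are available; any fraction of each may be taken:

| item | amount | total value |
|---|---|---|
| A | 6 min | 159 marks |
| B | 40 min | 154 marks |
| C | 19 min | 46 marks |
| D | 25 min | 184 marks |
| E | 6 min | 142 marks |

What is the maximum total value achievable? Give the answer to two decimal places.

Take in order of value per unit:
- A (159/6 per unit): all 6 → value 159, running total 159.00
- E (142/6 per unit): all 6 → value 142, running total 301.00
- D (184/25 per unit): all 25 → value 184, running total 485.00
- B (154/40 per unit): 8 of 40 → value 8×154/40 = 30.8000, running total 515.80
Total 515.80.

515.80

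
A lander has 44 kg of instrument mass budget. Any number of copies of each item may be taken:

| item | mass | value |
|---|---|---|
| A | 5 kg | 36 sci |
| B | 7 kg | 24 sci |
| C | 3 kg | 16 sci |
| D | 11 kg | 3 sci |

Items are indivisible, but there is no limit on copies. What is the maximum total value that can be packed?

304 sci

Best value-per-unit is A at 36/5; filling with it alone gives 8×36 = 288.
Optimal mix: 8×A + 1×C → mass 43, value 304.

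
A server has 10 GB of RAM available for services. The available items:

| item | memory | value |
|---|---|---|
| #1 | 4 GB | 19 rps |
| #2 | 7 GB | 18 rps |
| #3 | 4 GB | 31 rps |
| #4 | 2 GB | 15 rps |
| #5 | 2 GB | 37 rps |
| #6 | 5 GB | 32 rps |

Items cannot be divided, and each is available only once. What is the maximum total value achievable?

87 rps

This is a 0/1 knapsack; check combinations near the capacity.
- #1+#3+#5: memory 4+4+2=10, value 19+31+37=87
- #4+#5+#6: memory 2+2+5=9, value 15+37+32=84
- #3+#4+#5: memory 4+2+2=8, value 31+15+37=83
- #1+#4+#5: memory 4+2+2=8, value 19+15+37=71
- #5+#6: memory 2+5=7, value 37+32=69
Best: 87 rps.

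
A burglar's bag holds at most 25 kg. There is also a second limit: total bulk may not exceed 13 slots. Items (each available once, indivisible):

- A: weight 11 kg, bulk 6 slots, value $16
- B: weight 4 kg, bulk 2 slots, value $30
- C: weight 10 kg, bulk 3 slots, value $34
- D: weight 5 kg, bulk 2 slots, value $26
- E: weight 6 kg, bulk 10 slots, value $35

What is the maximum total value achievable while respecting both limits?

Feasible sets respecting both limits:
- B+C+D: weight 19, bulk 7, value 90
- A+B+C: weight 25, bulk 11, value 80
- A+B+D: weight 20, bulk 10, value 72
Best: $90.

$90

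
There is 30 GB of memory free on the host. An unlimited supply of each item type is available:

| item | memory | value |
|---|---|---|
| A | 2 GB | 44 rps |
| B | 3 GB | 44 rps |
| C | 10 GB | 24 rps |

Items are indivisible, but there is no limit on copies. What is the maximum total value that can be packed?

Best value-per-unit is A at 44/2, and filling with it alone uses memory 15×2=30. No mix of the others beats 15×44 = 660.

660 rps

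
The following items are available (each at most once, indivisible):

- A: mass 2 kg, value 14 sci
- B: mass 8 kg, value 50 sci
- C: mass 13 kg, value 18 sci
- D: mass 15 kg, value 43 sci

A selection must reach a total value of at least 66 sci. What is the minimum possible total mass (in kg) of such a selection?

Subsets with value ≥ 66, sorted by total mass:
- B+C: mass 21, value 68
- B+D: mass 23, value 93
Minimum mass: 21 kg.

21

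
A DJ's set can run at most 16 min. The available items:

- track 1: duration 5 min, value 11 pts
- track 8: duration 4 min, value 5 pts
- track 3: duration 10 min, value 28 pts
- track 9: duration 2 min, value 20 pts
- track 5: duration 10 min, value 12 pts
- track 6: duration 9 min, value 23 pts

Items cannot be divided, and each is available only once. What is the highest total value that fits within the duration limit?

54 pts

This is a 0/1 knapsack; check combinations near the capacity.
- track 1+track 9+track 6: duration 5+2+9=16, value 11+20+23=54
- track 8+track 3+track 9: duration 4+10+2=16, value 5+28+20=53
- track 3+track 9: duration 10+2=12, value 28+20=48
- track 8+track 9+track 6: duration 4+2+9=15, value 5+20+23=48
Best: 54 pts.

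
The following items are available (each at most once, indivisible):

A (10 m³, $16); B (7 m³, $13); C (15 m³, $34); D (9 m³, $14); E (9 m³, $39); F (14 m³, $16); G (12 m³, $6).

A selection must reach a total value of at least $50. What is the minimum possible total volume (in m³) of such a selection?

Subsets with value ≥ 50, sorted by total volume:
- B+E: volume 16, value 52
- D+E: volume 18, value 53
- A+E: volume 19, value 55
- E+F: volume 23, value 55
Minimum volume: 16 m³.

16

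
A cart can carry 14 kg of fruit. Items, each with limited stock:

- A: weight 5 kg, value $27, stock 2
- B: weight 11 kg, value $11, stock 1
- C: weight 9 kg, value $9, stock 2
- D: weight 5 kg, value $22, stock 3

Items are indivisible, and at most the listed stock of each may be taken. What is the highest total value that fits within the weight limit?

$54

Best selections within weight 14 and stock limits:
- 2×A: weight 10, value 54
- 1×A + 1×D: weight 10, value 49
Best: $54.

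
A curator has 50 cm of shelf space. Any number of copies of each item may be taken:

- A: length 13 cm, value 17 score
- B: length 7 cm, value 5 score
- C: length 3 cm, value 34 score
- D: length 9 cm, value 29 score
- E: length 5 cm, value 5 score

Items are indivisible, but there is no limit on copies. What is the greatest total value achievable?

544 score

Best value-per-unit is C at 34/3, and filling with it alone uses length 16×3=48. No mix of the others beats 16×34 = 544.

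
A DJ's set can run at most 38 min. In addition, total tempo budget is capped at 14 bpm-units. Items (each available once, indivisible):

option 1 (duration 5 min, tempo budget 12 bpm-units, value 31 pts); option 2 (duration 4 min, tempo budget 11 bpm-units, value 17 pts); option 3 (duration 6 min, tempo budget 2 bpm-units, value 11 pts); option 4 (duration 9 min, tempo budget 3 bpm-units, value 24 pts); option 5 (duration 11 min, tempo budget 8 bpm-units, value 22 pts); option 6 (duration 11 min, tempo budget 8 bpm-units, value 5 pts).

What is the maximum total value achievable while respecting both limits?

57 pts

Feasible sets respecting both limits:
- option 3+option 4+option 5: duration 26, tempo budget 13, value 57
- option 4+option 5: duration 20, tempo budget 11, value 46
- option 1+option 3: duration 11, tempo budget 14, value 42
- option 2+option 4: duration 13, tempo budget 14, value 41
Best: 57 pts.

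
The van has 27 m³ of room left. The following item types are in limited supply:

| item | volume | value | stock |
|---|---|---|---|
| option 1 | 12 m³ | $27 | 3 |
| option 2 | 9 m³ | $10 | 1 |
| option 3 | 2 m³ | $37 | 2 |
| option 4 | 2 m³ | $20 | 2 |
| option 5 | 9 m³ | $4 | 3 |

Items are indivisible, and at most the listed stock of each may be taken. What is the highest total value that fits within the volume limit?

Best selections within volume 27 and stock limits:
- 1×option 1 + 2×option 3 + 2×option 4: volume 20, value 141
- 1×option 1 + 1×option 2 + 2×option 3 + 1×option 4: volume 27, value 131
- 1×option 2 + 2×option 3 + 2×option 4 + 1×option 5: volume 26, value 128
- 1×option 1 + 2×option 3 + 1×option 4 + 1×option 5: volume 27, value 125
Best: $141.

$141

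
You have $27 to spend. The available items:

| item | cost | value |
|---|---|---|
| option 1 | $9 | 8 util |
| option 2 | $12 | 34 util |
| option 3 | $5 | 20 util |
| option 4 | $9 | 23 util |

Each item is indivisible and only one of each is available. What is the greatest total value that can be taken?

77 util

Check high-value combinations within $27:
- option 2+option 3+option 4: cost 12+5+9=26, value 34+20+23=77
- option 1+option 2+option 3: cost 9+12+5=26, value 8+34+20=62
- option 2+option 4: cost 12+9=21, value 34+23=57
- option 2+option 3: cost 12+5=17, value 34+20=54
Best: 77 util.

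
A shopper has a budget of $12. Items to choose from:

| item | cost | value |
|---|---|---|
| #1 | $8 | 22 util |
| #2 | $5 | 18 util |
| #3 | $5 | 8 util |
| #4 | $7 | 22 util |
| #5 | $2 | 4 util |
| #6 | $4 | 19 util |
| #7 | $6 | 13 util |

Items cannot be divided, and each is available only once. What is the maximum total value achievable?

41 util

Check high-value combinations within $12:
- #4+#6: cost 7+4=11, value 22+19=41
- #2+#5+#6: cost 5+2+4=11, value 18+4+19=41
- #1+#6: cost 8+4=12, value 22+19=41
- #2+#4: cost 5+7=12, value 18+22=40
- #2+#6: cost 5+4=9, value 18+19=37
Best: 41 util.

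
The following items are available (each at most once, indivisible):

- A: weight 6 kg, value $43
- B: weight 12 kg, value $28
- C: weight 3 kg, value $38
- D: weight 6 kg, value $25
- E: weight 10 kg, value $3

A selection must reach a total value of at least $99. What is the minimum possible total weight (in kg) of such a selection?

Subsets with value ≥ 99, sorted by total weight:
- A+C+D: weight 15, value 106
- A+B+C: weight 21, value 109
- A+C+D+E: weight 25, value 109
- A+B+C+D: weight 27, value 134
Minimum weight: 15 kg.

15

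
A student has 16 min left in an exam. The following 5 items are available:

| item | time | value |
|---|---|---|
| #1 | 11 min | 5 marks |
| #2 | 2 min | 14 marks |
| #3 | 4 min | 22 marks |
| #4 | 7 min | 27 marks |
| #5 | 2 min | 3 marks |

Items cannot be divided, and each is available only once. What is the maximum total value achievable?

Check high-value combinations within 16 min:
- #2+#3+#4+#5: time 2+4+7+2=15, value 14+22+27+3=66
- #2+#3+#4: time 2+4+7=13, value 14+22+27=63
- #3+#4+#5: time 4+7+2=13, value 22+27+3=52
- #3+#4: time 4+7=11, value 22+27=49
Best: 66 marks.

66 marks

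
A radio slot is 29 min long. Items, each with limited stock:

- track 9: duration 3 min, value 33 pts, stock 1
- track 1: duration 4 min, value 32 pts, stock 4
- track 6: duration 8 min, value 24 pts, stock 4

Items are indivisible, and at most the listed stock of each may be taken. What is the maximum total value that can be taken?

185 pts

Top feasible selections:
- 1×track 9 + 4×track 1 + 1×track 6: duration 27, value 185
- 1×track 9 + 4×track 1: duration 19, value 161
Best: 185 pts.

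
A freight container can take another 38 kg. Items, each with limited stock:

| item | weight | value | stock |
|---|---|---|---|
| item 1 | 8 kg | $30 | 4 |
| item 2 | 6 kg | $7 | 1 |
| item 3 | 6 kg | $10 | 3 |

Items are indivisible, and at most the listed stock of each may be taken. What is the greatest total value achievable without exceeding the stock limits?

$130

Best selections within weight 38 and stock limits:
- 4×item 1 + 1×item 3: weight 38, value 130
- 4×item 1 + 1×item 2: weight 38, value 127
- 4×item 1: weight 32, value 120
Best: $130.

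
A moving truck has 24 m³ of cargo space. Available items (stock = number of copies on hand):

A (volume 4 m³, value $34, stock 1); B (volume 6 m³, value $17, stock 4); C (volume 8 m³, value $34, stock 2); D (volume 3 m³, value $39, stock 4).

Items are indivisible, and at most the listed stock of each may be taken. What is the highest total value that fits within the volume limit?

$224

Best selections within volume 24 and stock limits:
- 1×A + 1×C + 4×D: volume 24, value 224
- 1×A + 1×B + 4×D: volume 22, value 207
- 1×A + 4×D: volume 16, value 190
Best: $224.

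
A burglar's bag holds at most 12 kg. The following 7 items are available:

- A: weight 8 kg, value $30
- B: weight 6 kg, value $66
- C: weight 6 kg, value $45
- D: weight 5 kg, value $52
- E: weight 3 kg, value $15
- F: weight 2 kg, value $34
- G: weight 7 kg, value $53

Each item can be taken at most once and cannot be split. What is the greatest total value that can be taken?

$118

Check high-value combinations within 12 kg:
- B+D: weight 6+5=11, value 66+52=118
- B+E+F: weight 6+3+2=11, value 66+15+34=115
- B+C: weight 6+6=12, value 66+45=111
- D+G: weight 5+7=12, value 52+53=105
- E+F+G: weight 3+2+7=12, value 15+34+53=102
Best: $118.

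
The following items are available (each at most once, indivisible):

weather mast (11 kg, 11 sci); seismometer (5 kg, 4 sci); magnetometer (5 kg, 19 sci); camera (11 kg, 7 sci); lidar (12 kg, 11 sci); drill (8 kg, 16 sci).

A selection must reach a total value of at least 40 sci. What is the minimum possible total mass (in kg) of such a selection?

Subsets with value ≥ 40, sorted by total mass:
- weather mast+magnetometer+drill: mass 24, value 46
- magnetometer+camera+drill: mass 24, value 42
- magnetometer+lidar+drill: mass 25, value 46
Minimum mass: 24 kg.

24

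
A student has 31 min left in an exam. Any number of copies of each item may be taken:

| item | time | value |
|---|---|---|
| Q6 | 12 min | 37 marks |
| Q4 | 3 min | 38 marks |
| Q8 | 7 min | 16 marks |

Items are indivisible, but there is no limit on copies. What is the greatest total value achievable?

Best value-per-unit is Q4 at 38/3, and filling with it alone uses time 10×3=30. No mix of the others beats 10×38 = 380.

380 marks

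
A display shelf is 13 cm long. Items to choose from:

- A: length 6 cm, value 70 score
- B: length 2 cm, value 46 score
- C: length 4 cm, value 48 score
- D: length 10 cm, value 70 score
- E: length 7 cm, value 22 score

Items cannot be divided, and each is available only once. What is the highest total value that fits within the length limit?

Check high-value combinations within 13 cm:
- A+B+C: length 6+2+4=12, value 70+46+48=164
- A+C: length 6+4=10, value 70+48=118
- A+B: length 6+2=8, value 70+46=116
- B+D: length 2+10=12, value 46+70=116
- B+C+E: length 2+4+7=13, value 46+48+22=116
Best: 164 score.

164 score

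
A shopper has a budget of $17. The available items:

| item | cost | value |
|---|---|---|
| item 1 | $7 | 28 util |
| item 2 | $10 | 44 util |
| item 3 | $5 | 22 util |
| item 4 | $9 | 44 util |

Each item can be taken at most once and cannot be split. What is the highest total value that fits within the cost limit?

72 util

Check high-value combinations within $17:
- item 1+item 4: cost 7+9=16, value 28+44=72
- item 1+item 2: cost 7+10=17, value 28+44=72
- item 3+item 4: cost 5+9=14, value 22+44=66
- item 2+item 3: cost 10+5=15, value 44+22=66
- item 1+item 3: cost 7+5=12, value 28+22=50
Best: 72 util.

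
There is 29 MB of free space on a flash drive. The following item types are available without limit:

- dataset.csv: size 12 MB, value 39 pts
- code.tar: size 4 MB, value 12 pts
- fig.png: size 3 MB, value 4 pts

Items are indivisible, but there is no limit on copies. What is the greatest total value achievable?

90 pts

Best value-per-unit is dataset.csv at 39/12; filling with it alone gives 2×39 = 78.
Optimal mix: 2×dataset.csv + 1×code.tar → size 28, value 90.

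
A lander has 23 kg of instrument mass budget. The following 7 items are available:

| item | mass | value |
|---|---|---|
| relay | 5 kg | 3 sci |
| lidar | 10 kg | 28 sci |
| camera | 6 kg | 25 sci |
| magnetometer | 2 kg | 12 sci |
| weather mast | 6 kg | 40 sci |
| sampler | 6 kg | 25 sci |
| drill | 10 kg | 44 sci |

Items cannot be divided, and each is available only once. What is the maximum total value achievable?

109 sci

Check high-value combinations within 23 kg:
- camera+weather mast+drill: mass 6+6+10=22, value 25+40+44=109
- weather mast+sampler+drill: mass 6+6+10=22, value 40+25+44=109
- camera+magnetometer+weather mast+sampler: mass 6+2+6+6=20, value 25+12+40+25=102
Best: 109 sci.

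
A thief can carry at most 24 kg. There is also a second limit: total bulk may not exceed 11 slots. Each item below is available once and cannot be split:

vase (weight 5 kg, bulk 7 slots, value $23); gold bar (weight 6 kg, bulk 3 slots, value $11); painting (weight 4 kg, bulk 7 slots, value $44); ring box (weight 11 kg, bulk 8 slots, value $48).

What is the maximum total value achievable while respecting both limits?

Feasible sets respecting both limits:
- gold bar+ring box: weight 17, bulk 11, value 59
- gold bar+painting: weight 10, bulk 10, value 55
- ring box: weight 11, bulk 8, value 48
- painting: weight 4, bulk 7, value 44
Best: $59.

$59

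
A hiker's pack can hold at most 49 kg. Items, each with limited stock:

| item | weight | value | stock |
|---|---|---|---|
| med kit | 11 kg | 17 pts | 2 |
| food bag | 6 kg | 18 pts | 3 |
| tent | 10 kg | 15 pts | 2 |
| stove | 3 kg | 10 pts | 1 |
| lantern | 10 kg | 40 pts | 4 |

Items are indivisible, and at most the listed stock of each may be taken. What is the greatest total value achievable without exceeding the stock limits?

Best selections within weight 49 and stock limits:
- 1×food bag + 1×stove + 4×lantern: weight 49, value 188
- 1×food bag + 4×lantern: weight 46, value 178
- 3×food bag + 3×lantern: weight 48, value 174
- 1×stove + 4×lantern: weight 43, value 170
Best: 188 pts.

188 pts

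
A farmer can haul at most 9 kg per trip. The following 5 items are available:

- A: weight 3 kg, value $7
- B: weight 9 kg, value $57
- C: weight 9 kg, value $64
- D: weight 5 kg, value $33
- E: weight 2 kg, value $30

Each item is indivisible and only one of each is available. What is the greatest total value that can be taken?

Check high-value combinations within 9 kg:
- C: weight 9, value 64
- D+E: weight 5+2=7, value 33+30=63
- B: weight 9, value 57
Best: $64.

$64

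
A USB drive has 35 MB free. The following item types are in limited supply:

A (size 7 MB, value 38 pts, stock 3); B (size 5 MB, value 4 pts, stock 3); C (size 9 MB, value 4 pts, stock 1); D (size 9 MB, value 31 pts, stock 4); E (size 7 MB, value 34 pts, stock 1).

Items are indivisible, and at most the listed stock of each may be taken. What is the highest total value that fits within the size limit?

152 pts

Best selections within size 35 and stock limits:
- 3×A + 1×B + 1×E: size 33, value 152
- 3×A + 1×B + 1×D: size 35, value 149
- 3×A + 1×E: size 28, value 148
- 3×A + 1×D: size 30, value 145
Best: 152 pts.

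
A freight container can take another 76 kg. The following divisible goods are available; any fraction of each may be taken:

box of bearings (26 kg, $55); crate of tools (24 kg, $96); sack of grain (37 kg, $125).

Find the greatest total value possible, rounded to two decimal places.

252.73

Take in order of value per unit:
- crate of tools (96/24 per unit): all 24 → value 96, running total 96.00
- sack of grain (125/37 per unit): all 37 → value 125, running total 221.00
- box of bearings (55/26 per unit): 15 of 26 → value 15×55/26 = 31.7308, running total 252.73
Total 252.73.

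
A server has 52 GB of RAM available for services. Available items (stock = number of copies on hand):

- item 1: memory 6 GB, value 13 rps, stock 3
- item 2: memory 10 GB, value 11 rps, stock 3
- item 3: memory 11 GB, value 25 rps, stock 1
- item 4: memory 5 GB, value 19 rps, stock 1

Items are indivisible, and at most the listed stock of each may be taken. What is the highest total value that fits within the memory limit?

94 rps

Best selections within memory 52 and stock limits:
- 3×item 1 + 1×item 2 + 1×item 3 + 1×item 4: memory 44, value 94
- 2×item 1 + 2×item 2 + 1×item 3 + 1×item 4: memory 48, value 92
- 1×item 1 + 3×item 2 + 1×item 3 + 1×item 4: memory 52, value 90
- 3×item 1 + 2×item 2 + 1×item 3: memory 49, value 86
Best: 94 rps.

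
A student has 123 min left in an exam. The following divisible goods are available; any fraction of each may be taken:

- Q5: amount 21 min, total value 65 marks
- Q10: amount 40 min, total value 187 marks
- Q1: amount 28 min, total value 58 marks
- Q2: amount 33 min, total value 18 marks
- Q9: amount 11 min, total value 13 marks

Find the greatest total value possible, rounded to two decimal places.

Take in order of value per unit:
- Q10 (187/40 per unit): all 40 → value 187, running total 187.00
- Q5 (65/21 per unit): all 21 → value 65, running total 252.00
- Q1 (58/28 per unit): all 28 → value 58, running total 310.00
- Q9 (13/11 per unit): all 11 → value 13, running total 323.00
- Q2 (18/33 per unit): 23 of 33 → value 23×18/33 = 12.5455, running total 335.55
Total 335.55.

335.55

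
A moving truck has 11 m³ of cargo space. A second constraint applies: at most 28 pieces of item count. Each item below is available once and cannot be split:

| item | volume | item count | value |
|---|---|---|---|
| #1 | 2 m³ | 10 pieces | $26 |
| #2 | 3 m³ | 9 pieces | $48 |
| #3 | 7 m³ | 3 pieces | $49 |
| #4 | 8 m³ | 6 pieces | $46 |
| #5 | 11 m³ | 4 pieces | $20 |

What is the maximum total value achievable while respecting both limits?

$97

Feasible sets respecting both limits:
- #2+#3: volume 10, item count 12, value 97
- #2+#4: volume 11, item count 15, value 94
- #1+#3: volume 9, item count 13, value 75
- #1+#2: volume 5, item count 19, value 74
Best: $97.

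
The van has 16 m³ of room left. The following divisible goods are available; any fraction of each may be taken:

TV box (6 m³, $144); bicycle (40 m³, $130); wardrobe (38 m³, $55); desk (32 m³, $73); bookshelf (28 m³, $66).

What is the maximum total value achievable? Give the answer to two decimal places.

176.50

Take in order of value per unit:
- TV box (144/6 per unit): all 6 → value 144, running total 144.00
- bicycle (130/40 per unit): 10 of 40 → value 10×130/40 = 32.5000, running total 176.50
Total 176.50.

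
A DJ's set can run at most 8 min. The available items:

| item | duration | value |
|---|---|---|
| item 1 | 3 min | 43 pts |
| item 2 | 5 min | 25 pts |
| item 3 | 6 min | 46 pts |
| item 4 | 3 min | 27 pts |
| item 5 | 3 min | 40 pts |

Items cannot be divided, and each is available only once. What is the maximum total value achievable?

83 pts

Check high-value combinations within 8 min:
- item 1+item 5: duration 3+3=6, value 43+40=83
- item 1+item 4: duration 3+3=6, value 43+27=70
- item 1+item 2: duration 3+5=8, value 43+25=68
Best: 83 pts.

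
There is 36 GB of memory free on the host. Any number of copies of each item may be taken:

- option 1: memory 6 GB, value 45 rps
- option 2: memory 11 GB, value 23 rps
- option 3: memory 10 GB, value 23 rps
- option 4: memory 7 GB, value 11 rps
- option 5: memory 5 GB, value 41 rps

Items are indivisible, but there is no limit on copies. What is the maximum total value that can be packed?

291 rps

Best value-per-unit is option 5 at 41/5; filling with it alone gives 7×41 = 287.
Optimal mix: 1×option 1 + 6×option 5 → memory 36, value 291.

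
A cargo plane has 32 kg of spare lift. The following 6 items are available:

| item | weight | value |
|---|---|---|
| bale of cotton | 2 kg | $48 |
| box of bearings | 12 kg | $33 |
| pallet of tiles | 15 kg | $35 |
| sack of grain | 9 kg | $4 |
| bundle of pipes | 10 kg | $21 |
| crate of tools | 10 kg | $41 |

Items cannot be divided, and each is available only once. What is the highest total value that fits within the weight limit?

$124

This is a 0/1 knapsack; check combinations near the capacity.
- bale of cotton+pallet of tiles+crate of tools: weight 2+15+10=27, value 48+35+41=124
- bale of cotton+box of bearings+crate of tools: weight 2+12+10=24, value 48+33+41=122
- bale of cotton+box of bearings+pallet of tiles: weight 2+12+15=29, value 48+33+35=116
Best: $124.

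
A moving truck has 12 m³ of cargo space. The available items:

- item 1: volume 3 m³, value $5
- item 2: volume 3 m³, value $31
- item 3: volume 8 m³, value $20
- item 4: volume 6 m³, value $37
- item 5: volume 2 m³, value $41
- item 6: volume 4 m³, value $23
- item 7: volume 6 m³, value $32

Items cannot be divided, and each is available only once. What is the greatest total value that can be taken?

This is a 0/1 knapsack; check combinations near the capacity.
- item 2+item 4+item 5: volume 3+6+2=11, value 31+37+41=109
- item 2+item 5+item 7: volume 3+2+6=11, value 31+41+32=104
- item 4+item 5+item 6: volume 6+2+4=12, value 37+41+23=101
Best: $109.

$109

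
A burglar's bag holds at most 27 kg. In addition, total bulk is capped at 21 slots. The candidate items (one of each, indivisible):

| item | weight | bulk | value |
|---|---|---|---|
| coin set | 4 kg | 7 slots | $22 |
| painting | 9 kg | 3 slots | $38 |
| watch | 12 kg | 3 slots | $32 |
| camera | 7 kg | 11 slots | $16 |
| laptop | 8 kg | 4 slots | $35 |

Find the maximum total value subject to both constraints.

Feasible sets respecting both limits:
- coin set+painting+laptop: weight 21, bulk 14, value 95
- coin set+painting+watch: weight 25, bulk 13, value 92
- coin set+watch+laptop: weight 24, bulk 14, value 89
- painting+camera+laptop: weight 24, bulk 18, value 89
Best: $95.

$95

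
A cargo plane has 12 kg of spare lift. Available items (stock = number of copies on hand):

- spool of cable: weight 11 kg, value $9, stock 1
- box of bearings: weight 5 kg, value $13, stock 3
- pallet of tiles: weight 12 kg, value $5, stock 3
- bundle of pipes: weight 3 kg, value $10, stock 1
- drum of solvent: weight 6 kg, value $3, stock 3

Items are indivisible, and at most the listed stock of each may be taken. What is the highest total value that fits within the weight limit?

$26

Best selections within weight 12 and stock limits:
- 2×box of bearings: weight 10, value 26
- 1×box of bearings + 1×bundle of pipes: weight 8, value 23
- 1×box of bearings + 1×drum of solvent: weight 11, value 16
Best: $26.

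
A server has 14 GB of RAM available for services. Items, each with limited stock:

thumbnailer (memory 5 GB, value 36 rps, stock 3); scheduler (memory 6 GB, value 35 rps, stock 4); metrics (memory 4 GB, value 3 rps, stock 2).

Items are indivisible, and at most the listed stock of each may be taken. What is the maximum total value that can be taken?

75 rps

Best selections within memory 14 and stock limits:
- 2×thumbnailer + 1×metrics: memory 14, value 75
- 2×thumbnailer: memory 10, value 72
- 1×thumbnailer + 1×scheduler: memory 11, value 71
Best: 75 rps.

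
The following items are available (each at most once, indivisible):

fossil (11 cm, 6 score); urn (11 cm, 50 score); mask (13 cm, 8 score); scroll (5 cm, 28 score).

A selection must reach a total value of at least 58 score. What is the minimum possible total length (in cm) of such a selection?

16

Subsets with value ≥ 58, sorted by total length:
- urn+scroll: length 16, value 78
- urn+mask: length 24, value 58
- fossil+urn+scroll: length 27, value 84
Minimum length: 16 cm.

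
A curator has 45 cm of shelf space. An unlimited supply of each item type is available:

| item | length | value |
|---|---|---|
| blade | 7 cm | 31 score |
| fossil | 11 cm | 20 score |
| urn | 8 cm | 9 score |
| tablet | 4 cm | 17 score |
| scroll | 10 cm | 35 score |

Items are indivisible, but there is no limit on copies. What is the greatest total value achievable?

Best value-per-unit is blade at 31/7; filling with it alone gives 6×31 = 186.
Optimal mix: 3×blade + 6×tablet → length 45, value 195.

195 score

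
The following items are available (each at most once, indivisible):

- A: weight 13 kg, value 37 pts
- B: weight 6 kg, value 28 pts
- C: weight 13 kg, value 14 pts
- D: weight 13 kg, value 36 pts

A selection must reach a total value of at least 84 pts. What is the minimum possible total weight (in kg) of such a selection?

Subsets with value ≥ 84, sorted by total weight:
- A+B+D: weight 32, value 101
- A+C+D: weight 39, value 87
- A+B+C+D: weight 45, value 115
Minimum weight: 32 kg.

32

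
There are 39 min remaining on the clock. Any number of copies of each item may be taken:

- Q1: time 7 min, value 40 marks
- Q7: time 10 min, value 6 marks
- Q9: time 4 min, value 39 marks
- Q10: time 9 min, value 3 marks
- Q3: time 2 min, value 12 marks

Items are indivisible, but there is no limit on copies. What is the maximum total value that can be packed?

363 marks

Best value-per-unit is Q9 at 39/4; filling with it alone gives 9×39 = 351.
Optimal mix: 9×Q9 + 1×Q3 → time 38, value 363.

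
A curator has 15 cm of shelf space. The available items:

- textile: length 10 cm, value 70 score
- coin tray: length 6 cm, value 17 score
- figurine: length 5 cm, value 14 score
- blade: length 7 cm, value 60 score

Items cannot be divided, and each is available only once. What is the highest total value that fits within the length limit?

This is a 0/1 knapsack; check combinations near the capacity.
- textile+figurine: length 10+5=15, value 70+14=84
- coin tray+blade: length 6+7=13, value 17+60=77
- figurine+blade: length 5+7=12, value 14+60=74
- textile: length 10, value 70
- blade: length 7, value 60
Best: 84 score.

84 score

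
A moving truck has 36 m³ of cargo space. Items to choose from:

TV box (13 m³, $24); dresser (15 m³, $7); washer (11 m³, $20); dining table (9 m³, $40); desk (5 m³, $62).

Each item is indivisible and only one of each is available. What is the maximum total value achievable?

Check high-value combinations within 36 m³:
- TV box+dining table+desk: volume 13+9+5=27, value 24+40+62=126
- washer+dining table+desk: volume 11+9+5=25, value 20+40+62=122
- dresser+dining table+desk: volume 15+9+5=29, value 7+40+62=109
Best: $126.

$126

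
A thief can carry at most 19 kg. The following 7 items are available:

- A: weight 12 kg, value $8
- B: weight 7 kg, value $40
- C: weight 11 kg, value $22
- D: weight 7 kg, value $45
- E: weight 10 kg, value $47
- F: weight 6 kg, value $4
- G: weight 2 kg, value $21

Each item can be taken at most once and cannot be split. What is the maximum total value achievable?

Check high-value combinations within 19 kg:
- D+E+G: weight 7+10+2=19, value 45+47+21=113
- B+E+G: weight 7+10+2=19, value 40+47+21=108
- B+D+G: weight 7+7+2=16, value 40+45+21=106
- D+E: weight 7+10=17, value 45+47=92
- B+E: weight 7+10=17, value 40+47=87
Best: $113.

$113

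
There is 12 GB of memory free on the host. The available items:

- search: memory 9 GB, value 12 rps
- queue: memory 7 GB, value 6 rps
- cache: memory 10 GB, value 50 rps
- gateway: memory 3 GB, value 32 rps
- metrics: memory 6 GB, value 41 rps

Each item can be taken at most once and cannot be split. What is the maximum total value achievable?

73 rps

This is a 0/1 knapsack; check combinations near the capacity.
- gateway+metrics: memory 3+6=9, value 32+41=73
- cache: memory 10, value 50
- search+gateway: memory 9+3=12, value 12+32=44
Best: 73 rps.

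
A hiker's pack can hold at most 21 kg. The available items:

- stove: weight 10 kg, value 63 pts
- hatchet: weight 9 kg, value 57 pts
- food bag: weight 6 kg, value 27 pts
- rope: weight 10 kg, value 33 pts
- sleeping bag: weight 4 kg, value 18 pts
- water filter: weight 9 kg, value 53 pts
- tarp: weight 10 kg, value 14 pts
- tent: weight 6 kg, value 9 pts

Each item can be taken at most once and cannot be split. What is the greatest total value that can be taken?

120 pts

Check high-value combinations within 21 kg:
- stove+hatchet: weight 10+9=19, value 63+57=120
- stove+water filter: weight 10+9=19, value 63+53=116
- hatchet+water filter: weight 9+9=18, value 57+53=110
Best: 120 pts.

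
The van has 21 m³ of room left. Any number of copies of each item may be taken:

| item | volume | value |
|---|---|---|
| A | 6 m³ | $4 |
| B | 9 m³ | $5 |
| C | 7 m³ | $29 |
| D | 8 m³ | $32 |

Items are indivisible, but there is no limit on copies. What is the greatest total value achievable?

$87

Best value-per-unit is C at 29/7, and filling with it alone uses volume 3×7=21. No mix of the others beats 3×29 = 87.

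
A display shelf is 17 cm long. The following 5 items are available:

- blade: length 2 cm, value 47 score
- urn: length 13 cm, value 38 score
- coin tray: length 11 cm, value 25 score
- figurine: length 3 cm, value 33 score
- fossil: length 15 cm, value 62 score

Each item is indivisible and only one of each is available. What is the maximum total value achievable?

109 score

Check high-value combinations within 17 cm:
- blade+fossil: length 2+15=17, value 47+62=109
- blade+coin tray+figurine: length 2+11+3=16, value 47+25+33=105
- blade+urn: length 2+13=15, value 47+38=85
Best: 109 score.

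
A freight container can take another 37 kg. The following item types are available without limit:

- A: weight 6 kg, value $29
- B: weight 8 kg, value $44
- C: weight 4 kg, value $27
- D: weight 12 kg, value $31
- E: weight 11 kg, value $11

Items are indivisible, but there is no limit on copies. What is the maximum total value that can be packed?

$243

Best value-per-unit is C at 27/4, and filling with it alone uses weight 9×4=36. No mix of the others beats 9×27 = 243.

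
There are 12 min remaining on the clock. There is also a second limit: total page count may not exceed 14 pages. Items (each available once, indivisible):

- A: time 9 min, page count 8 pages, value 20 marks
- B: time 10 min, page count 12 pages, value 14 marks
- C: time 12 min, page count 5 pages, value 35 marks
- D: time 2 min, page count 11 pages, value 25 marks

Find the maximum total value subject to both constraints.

35 marks

Feasible sets respecting both limits:
- C: time 12, page count 5, value 35
- D: time 2, page count 11, value 25
- A: time 9, page count 8, value 20
Best: 35 marks.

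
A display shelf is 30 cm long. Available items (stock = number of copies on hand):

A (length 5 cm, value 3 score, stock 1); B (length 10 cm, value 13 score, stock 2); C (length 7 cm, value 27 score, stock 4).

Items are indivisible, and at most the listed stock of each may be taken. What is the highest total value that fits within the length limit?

Top feasible selections:
- 4×C: length 28, value 108
- 1×A + 3×C: length 26, value 84
Best: 108 score.

108 score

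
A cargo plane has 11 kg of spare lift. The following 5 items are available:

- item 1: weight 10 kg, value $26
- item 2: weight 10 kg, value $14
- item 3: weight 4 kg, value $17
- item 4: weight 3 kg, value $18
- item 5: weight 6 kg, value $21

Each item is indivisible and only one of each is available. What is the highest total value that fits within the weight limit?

This is a 0/1 knapsack; check combinations near the capacity.
- item 4+item 5: weight 3+6=9, value 18+21=39
- item 3+item 5: weight 4+6=10, value 17+21=38
- item 3+item 4: weight 4+3=7, value 17+18=35
- item 1: weight 10, value 26
- item 5: weight 6, value 21
Best: $39.

$39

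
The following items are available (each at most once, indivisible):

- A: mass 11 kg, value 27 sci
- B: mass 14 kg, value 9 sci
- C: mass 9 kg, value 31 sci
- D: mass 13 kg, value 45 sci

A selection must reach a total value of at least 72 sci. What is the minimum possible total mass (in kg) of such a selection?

Subsets with value ≥ 72, sorted by total mass:
- C+D: mass 22, value 76
- A+D: mass 24, value 72
- A+C+D: mass 33, value 103
Minimum mass: 22 kg.

22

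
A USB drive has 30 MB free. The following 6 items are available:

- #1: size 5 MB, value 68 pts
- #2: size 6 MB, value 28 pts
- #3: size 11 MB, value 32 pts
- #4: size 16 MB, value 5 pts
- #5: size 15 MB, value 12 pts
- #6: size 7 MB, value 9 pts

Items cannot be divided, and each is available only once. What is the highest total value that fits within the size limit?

137 pts

Check high-value combinations within 30 MB:
- #1+#2+#3+#6: size 5+6+11+7=29, value 68+28+32+9=137
- #1+#2+#3: size 5+6+11=22, value 68+28+32=128
- #1+#3+#6: size 5+11+7=23, value 68+32+9=109
Best: 137 pts.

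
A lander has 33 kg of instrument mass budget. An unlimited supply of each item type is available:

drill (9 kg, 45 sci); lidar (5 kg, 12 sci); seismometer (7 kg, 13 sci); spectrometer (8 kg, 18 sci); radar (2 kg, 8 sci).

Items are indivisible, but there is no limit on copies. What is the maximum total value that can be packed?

159 sci

Best value-per-unit is drill at 45/9; filling with it alone gives 3×45 = 135.
Optimal mix: 3×drill + 3×radar → mass 33, value 159.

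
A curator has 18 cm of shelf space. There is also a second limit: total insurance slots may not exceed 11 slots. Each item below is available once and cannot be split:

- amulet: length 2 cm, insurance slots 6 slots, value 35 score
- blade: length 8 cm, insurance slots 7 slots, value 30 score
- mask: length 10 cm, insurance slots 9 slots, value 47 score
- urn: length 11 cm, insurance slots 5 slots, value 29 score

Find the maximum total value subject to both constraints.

64 score

Feasible sets respecting both limits:
- amulet+urn: length 13, insurance slots 11, value 64
- mask: length 10, insurance slots 9, value 47
- amulet: length 2, insurance slots 6, value 35
- blade: length 8, insurance slots 7, value 30
Best: 64 score.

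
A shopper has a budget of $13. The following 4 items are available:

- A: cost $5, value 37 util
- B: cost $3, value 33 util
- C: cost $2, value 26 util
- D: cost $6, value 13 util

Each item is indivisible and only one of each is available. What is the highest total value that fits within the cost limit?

Check high-value combinations within $13:
- A+B+C: cost 5+3+2=10, value 37+33+26=96
- A+C+D: cost 5+2+6=13, value 37+26+13=76
- B+C+D: cost 3+2+6=11, value 33+26+13=72
- A+B: cost 5+3=8, value 37+33=70
- A+C: cost 5+2=7, value 37+26=63
Best: 96 util.

96 util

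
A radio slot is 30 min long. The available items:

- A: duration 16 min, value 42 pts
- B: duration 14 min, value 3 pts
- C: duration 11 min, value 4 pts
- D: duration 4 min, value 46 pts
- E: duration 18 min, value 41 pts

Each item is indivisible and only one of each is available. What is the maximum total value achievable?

Check high-value combinations within 30 min:
- A+D: duration 16+4=20, value 42+46=88
- D+E: duration 4+18=22, value 46+41=87
- B+C+D: duration 14+11+4=29, value 3+4+46=53
- C+D: duration 11+4=15, value 4+46=50
Best: 88 pts.

88 pts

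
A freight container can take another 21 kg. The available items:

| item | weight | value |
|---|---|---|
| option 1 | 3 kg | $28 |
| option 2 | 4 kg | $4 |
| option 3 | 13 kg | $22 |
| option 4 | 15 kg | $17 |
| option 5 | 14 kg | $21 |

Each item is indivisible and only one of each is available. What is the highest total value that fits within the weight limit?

$54

This is a 0/1 knapsack; check combinations near the capacity.
- option 1+option 2+option 3: weight 3+4+13=20, value 28+4+22=54
- option 1+option 2+option 5: weight 3+4+14=21, value 28+4+21=53
- option 1+option 3: weight 3+13=16, value 28+22=50
- option 1+option 5: weight 3+14=17, value 28+21=49
Best: $54.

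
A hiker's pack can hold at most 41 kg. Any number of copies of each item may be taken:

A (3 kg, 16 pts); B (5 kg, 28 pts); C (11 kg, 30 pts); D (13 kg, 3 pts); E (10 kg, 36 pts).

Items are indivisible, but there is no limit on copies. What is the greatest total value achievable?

228 pts

Best value-per-unit is B at 28/5; filling with it alone gives 8×28 = 224.
Optimal mix: 2×A + 7×B → weight 41, value 228.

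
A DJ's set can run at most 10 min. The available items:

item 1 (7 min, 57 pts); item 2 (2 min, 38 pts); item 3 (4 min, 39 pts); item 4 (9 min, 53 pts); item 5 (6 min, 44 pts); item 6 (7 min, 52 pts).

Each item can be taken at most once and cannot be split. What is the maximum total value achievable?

95 pts

Check high-value combinations within 10 min:
- item 1+item 2: duration 7+2=9, value 57+38=95
- item 2+item 6: duration 2+7=9, value 38+52=90
- item 3+item 5: duration 4+6=10, value 39+44=83
- item 2+item 5: duration 2+6=8, value 38+44=82
- item 2+item 3: duration 2+4=6, value 38+39=77
Best: 95 pts.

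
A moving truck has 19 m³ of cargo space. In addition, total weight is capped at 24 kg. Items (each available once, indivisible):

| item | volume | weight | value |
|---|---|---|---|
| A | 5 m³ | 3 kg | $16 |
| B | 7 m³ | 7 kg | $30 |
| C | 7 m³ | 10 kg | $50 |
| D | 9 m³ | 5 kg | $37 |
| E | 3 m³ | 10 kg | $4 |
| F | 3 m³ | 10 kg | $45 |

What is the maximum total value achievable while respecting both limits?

Feasible sets respecting both limits:
- B+D+F: volume 19, weight 22, value 112
- A+C+F: volume 15, weight 23, value 111
- A+D+F: volume 17, weight 18, value 98
- A+B+C: volume 19, weight 20, value 96
Best: $112.

$112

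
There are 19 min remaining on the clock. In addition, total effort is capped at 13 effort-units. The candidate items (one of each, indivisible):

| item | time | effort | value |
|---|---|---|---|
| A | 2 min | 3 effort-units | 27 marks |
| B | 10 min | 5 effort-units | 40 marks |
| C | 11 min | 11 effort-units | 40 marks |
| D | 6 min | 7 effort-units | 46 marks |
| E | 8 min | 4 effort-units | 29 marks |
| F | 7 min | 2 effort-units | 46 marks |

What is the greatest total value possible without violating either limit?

Feasible sets respecting both limits:
- A+D+F: time 15, effort 12, value 119
- A+B+F: time 19, effort 10, value 113
- A+E+F: time 17, effort 9, value 102
Best: 119 marks.

119 marks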